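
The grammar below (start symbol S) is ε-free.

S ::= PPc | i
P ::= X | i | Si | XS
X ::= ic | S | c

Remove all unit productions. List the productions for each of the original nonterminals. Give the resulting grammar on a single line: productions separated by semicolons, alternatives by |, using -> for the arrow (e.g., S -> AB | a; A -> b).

S -> i | PPc; P -> c | i | Si | XS | ic | PPc; X -> c | i | ic | PPc

Unit productions: P->X, X->S.
Unit pairs (A ⇒* B via units): (P,S), (P,X), (X,S).
S: inherits non-unit rules of {S} → PPc | i.
P: inherits non-unit rules of {P, S, X} → PPc | Si | XS | c | i | ic.
X: inherits non-unit rules of {S, X} → PPc | c | i | ic.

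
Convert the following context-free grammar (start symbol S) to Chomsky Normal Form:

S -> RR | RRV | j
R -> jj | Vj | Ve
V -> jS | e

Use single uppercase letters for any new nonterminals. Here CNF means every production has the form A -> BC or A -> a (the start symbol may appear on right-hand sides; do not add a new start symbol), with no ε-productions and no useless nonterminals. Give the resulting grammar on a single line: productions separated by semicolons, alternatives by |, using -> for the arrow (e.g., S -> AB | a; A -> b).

S -> j | RC | RR; A -> e; B -> j; C -> RV; R -> BB | VA | VB; V -> e | BS

No ε-productions.
No unit productions to eliminate.
TERM: introduce A -> e, B -> j and substitute in every rule of length ≥2.
BIN: S -> RRV becomes S -> RC, C -> RV.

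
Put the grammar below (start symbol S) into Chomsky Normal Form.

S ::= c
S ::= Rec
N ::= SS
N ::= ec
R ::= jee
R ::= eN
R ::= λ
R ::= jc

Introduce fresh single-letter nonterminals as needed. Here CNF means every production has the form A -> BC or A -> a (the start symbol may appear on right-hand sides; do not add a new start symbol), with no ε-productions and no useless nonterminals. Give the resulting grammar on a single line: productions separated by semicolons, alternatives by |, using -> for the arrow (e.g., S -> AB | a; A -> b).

S -> c | AB | RE; A -> e; B -> c; C -> j; D -> AA; E -> AB; N -> AB | SS; R -> AN | CB | CD

Nullable: {R}; after ε-elimination: S -> c | ec | Rec; N -> SS | ec; R -> eN | jc | jee.
No unit productions to eliminate.
TERM: introduce B -> c, A -> e, C -> j and substitute in every rule of length ≥2.
BIN: R -> CAA becomes R -> CD, D -> AA; S -> RAB becomes S -> RE, E -> AB.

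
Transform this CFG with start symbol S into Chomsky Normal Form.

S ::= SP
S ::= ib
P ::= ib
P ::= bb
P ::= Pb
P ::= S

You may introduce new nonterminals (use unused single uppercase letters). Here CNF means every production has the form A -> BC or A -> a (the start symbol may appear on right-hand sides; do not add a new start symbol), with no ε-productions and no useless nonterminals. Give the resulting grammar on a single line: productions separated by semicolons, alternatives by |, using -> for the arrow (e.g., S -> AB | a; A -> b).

S -> BA | SP; A -> b; B -> i; P -> AA | BA | PA | SP

No ε-productions.
After unit-elimination: S -> SP | ib; P -> Pb | SP | bb | ib.
TERM: introduce A -> b, B -> i and substitute in every rule of length ≥2.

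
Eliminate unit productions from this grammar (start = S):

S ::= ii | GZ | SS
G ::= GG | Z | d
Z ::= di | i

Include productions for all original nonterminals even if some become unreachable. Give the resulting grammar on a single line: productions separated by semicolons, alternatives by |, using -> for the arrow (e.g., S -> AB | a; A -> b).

S -> GZ | SS | ii; G -> d | i | GG | di; Z -> i | di

Unit productions: G->Z.
Unit pairs (A ⇒* B via units): (G,Z).
S: inherits non-unit rules of {S} → GZ | SS | ii.
G: inherits non-unit rules of {G, Z} → GG | d | di | i.
Z: inherits non-unit rules of {Z} → di | i.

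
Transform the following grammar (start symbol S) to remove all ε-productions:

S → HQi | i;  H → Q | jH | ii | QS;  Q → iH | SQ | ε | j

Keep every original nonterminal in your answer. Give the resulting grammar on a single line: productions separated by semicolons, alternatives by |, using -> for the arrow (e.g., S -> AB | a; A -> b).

Nullable set: {H, Q}.
S -> HQi: H, Q nullable, giving HQi | Hi | Qi | i.
H -> Q: Q nullable, giving Q.
H -> QS: Q nullable, giving QS | S.
H -> jH: H nullable, giving j | jH.
Drop Q -> ε.
Q -> SQ: Q nullable, giving S | SQ.
Q -> iH: H nullable, giving i | iH.
Unchanged (no nullable symbols): S -> i; H -> ii; Q -> j.

S -> i | Hi | Qi | HQi; H -> Q | S | j | QS | ii | jH; Q -> S | i | j | SQ | iH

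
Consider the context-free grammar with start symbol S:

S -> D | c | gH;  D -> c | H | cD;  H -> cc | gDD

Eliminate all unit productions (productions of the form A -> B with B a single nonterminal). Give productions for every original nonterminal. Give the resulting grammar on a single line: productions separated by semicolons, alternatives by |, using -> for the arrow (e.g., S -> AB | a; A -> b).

S -> c | cD | cc | gH | gDD; D -> c | cD | cc | gDD; H -> cc | gDD

Unit productions: D->H, S->D.
Unit pairs (A ⇒* B via units): (D,H), (S,D), (S,H).
S: inherits non-unit rules of {D, H, S} → c | cD | cc | gDD | gH.
D: inherits non-unit rules of {D, H} → c | cD | cc | gDD.
H: inherits non-unit rules of {H} → cc | gDD.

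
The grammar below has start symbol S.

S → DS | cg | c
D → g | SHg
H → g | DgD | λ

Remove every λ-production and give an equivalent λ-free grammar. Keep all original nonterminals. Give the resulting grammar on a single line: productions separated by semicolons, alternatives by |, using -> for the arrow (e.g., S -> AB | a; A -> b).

Nullable set: {H}.
D -> SHg: H nullable, giving SHg | Sg.
Drop H -> λ.
Unchanged (no nullable symbols): S -> DS; S -> c; S -> cg; D -> g; H -> DgD; H -> g.

S -> c | DS | cg; D -> g | Sg | SHg; H -> g | DgD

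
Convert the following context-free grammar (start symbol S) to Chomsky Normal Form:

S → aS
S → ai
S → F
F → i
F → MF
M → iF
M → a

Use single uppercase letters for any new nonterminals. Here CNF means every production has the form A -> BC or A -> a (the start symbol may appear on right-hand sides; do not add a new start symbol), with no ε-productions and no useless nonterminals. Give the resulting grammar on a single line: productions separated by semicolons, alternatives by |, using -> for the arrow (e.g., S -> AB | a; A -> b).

No ε-productions.
After unit-elimination: S -> i | MF | aS | ai; F -> i | MF; M -> a | iF.
TERM: introduce B -> a, A -> i and substitute in every rule of length ≥2.

S -> i | BA | BS | MF; A -> i; B -> a; F -> i | MF; M -> a | AF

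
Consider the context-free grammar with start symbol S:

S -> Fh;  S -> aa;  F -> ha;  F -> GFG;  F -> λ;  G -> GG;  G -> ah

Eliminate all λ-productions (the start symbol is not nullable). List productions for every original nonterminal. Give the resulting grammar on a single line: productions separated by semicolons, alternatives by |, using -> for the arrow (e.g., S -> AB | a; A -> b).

Nullable set: {F}.
S -> Fh: F nullable, giving Fh | h.
Drop F -> λ.
F -> GFG: F nullable, giving GFG | GG.
Unchanged (no nullable symbols): S -> aa; F -> ha; G -> GG; G -> ah.

S -> h | Fh | aa; F -> GG | ha | GFG; G -> GG | ah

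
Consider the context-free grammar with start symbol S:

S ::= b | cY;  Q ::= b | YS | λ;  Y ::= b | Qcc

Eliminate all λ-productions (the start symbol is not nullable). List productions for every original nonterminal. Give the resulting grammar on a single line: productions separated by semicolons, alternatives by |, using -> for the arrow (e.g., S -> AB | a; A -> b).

S -> b | cY; Q -> b | YS; Y -> b | cc | Qcc

Nullable set: {Q}.
Drop Q -> λ.
Y -> Qcc: Q nullable, giving Qcc | cc.
Unchanged (no nullable symbols): S -> b; S -> cY; Q -> YS; Q -> b; Y -> b.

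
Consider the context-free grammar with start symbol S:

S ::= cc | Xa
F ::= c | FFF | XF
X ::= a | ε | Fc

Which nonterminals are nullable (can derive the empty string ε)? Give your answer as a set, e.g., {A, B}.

Directly nullable (have an ε-rule): {X}.
Not nullable: F, S — each has a terminal in every rule's right-hand side or depends on a non-nullable symbol.

{X}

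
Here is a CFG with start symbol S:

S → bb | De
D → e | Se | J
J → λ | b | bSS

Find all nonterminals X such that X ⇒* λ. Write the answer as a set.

Directly nullable (have an ε-rule): {J}.
D is nullable via D -> J (every symbol on the right is already known nullable).
Not nullable: S — each has a terminal in every rule's right-hand side or depends on a non-nullable symbol.

{D, J}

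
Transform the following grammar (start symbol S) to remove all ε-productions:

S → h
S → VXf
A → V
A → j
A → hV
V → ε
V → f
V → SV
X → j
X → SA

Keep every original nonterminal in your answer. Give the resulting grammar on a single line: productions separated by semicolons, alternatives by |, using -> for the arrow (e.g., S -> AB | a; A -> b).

Nullable set: {A, V}.
S -> VXf: V nullable, giving VXf | Xf.
A -> V: V nullable, giving V.
A -> hV: V nullable, giving h | hV.
Drop V -> ε.
V -> SV: V nullable, giving S | SV.
X -> SA: A nullable, giving S | SA.
Unchanged (no nullable symbols): S -> h; A -> j; V -> f; X -> j.

S -> h | Xf | VXf; A -> V | h | j | hV; V -> S | f | SV; X -> S | j | SA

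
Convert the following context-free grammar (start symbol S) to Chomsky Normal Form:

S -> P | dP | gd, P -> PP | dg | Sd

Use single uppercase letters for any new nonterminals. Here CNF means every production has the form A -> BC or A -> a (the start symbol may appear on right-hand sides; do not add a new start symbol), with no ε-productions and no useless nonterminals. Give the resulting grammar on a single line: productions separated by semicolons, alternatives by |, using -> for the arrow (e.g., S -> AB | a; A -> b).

No ε-productions.
After unit-elimination: S -> PP | Sd | dP | dg | gd; P -> PP | Sd | dg.
TERM: introduce A -> d, B -> g and substitute in every rule of length ≥2.

S -> AB | AP | BA | PP | SA; A -> d; B -> g; P -> AB | PP | SA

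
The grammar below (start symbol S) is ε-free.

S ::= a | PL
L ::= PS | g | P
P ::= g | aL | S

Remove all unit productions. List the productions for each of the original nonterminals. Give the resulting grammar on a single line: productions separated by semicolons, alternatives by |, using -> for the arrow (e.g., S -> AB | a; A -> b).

Unit productions: L->P, P->S.
Unit pairs (A ⇒* B via units): (L,P), (L,S), (P,S).
S: inherits non-unit rules of {S} → PL | a.
L: inherits non-unit rules of {L, P, S} → PL | PS | a | aL | g.
P: inherits non-unit rules of {P, S} → PL | a | aL | g.

S -> a | PL; L -> a | g | PL | PS | aL; P -> a | g | PL | aL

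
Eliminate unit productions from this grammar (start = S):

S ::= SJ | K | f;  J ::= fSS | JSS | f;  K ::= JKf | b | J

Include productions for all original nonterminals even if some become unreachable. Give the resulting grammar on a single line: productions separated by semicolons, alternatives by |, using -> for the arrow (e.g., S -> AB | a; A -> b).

S -> b | f | SJ | JKf | JSS | fSS; J -> f | JSS | fSS; K -> b | f | JKf | JSS | fSS

Unit productions: K->J, S->K.
Unit pairs (A ⇒* B via units): (K,J), (S,J), (S,K).
S: inherits non-unit rules of {J, K, S} → JKf | JSS | SJ | b | f | fSS.
J: inherits non-unit rules of {J} → JSS | f | fSS.
K: inherits non-unit rules of {J, K} → JKf | JSS | b | f | fSS.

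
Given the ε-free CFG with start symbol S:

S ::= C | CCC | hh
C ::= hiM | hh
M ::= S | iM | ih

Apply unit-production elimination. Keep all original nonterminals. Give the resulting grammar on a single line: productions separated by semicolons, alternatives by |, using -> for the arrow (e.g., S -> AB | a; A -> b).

S -> hh | CCC | hiM; C -> hh | hiM; M -> hh | iM | ih | CCC | hiM

Unit productions: M->S, S->C.
Unit pairs (A ⇒* B via units): (M,C), (M,S), (S,C).
S: inherits non-unit rules of {C, S} → CCC | hh | hiM.
C: inherits non-unit rules of {C} → hh | hiM.
M: inherits non-unit rules of {C, M, S} → CCC | hh | hiM | iM | ih.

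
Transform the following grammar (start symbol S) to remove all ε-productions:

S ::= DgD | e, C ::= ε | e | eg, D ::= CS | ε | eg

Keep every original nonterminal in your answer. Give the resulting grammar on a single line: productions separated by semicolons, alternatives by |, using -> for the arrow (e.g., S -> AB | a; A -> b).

S -> e | g | Dg | gD | DgD; C -> e | eg; D -> S | CS | eg

Nullable set: {C, D}.
S -> DgD: D, D nullable, giving Dg | DgD | g | gD.
Drop C -> ε.
Drop D -> ε.
D -> CS: C nullable, giving CS | S.
Unchanged (no nullable symbols): S -> e; C -> e; C -> eg; D -> eg.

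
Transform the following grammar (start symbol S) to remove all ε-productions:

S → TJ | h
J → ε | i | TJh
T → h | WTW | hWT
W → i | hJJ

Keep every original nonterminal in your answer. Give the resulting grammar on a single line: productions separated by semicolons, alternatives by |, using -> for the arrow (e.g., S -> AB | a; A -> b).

Nullable set: {J}.
S -> TJ: J nullable, giving T | TJ.
Drop J -> ε.
J -> TJh: J nullable, giving TJh | Th.
W -> hJJ: J, J nullable, giving h | hJ | hJJ.
Unchanged (no nullable symbols): S -> h; J -> i; T -> WTW; T -> h; T -> hWT; W -> i.

S -> T | h | TJ; J -> i | Th | TJh; T -> h | WTW | hWT; W -> h | i | hJ | hJJ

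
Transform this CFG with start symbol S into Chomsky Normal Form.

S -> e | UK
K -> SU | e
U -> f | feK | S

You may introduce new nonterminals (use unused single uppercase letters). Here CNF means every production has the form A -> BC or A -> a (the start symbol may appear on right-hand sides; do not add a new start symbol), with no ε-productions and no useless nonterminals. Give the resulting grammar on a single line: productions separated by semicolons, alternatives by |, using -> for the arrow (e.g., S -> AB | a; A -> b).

S -> e | UK; A -> f; B -> e; C -> BK; K -> e | SU; U -> e | f | AC | UK

No ε-productions.
After unit-elimination: S -> e | UK; K -> e | SU; U -> e | f | UK | feK.
TERM: introduce B -> e, A -> f and substitute in every rule of length ≥2.
BIN: U -> ABK becomes U -> AC, C -> BK.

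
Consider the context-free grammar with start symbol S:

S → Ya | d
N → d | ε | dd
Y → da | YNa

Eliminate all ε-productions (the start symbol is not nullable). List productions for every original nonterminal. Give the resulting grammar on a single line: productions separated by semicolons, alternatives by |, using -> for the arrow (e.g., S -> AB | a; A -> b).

S -> d | Ya; N -> d | dd; Y -> Ya | da | YNa

Nullable set: {N}.
Drop N -> ε.
Y -> YNa: N nullable, giving YNa | Ya.
Unchanged (no nullable symbols): S -> Ya; S -> d; N -> d; N -> dd; Y -> da.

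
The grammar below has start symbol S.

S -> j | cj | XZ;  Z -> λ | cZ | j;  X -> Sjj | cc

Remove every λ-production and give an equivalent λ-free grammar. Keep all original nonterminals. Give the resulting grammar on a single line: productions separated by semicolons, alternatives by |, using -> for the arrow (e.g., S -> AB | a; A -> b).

Nullable set: {Z}.
S -> XZ: Z nullable, giving X | XZ.
Drop Z -> λ.
Z -> cZ: Z nullable, giving c | cZ.
Unchanged (no nullable symbols): S -> cj; S -> j; X -> Sjj; X -> cc; Z -> j.

S -> X | j | XZ | cj; X -> cc | Sjj; Z -> c | j | cZ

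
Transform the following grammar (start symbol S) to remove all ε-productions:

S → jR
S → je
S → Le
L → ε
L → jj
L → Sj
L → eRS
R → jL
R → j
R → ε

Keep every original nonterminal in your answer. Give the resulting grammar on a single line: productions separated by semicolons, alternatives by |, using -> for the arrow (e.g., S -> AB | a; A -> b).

Nullable set: {L, R}.
S -> Le: L nullable, giving Le | e.
S -> jR: R nullable, giving j | jR.
Drop L -> ε.
L -> eRS: R nullable, giving eRS | eS.
Drop R -> ε.
R -> jL: L nullable, giving j | jL.
Unchanged (no nullable symbols): S -> je; L -> Sj; L -> jj; R -> j.

S -> e | j | Le | jR | je; L -> Sj | eS | jj | eRS; R -> j | jL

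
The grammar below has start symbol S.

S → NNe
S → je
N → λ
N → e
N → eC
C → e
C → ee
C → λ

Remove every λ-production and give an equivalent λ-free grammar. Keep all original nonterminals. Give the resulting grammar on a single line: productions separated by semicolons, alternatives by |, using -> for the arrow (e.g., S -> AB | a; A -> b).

S -> e | Ne | je | NNe; C -> e | ee; N -> e | eC

Nullable set: {C, N}.
S -> NNe: N, N nullable, giving NNe | Ne | e.
Drop C -> λ.
Drop N -> λ.
N -> eC: C nullable, giving e | eC.
Unchanged (no nullable symbols): S -> je; C -> e; C -> ee; N -> e.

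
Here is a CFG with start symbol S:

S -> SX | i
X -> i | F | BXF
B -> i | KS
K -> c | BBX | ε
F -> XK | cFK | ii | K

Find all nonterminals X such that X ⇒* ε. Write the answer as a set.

{F, K, X}

Directly nullable (have an ε-rule): {K}.
F is nullable via F -> K (every symbol on the right is already known nullable).
X is nullable via X -> F (every symbol on the right is already known nullable).
Not nullable: B, S — each has a terminal in every rule's right-hand side or depends on a non-nullable symbol.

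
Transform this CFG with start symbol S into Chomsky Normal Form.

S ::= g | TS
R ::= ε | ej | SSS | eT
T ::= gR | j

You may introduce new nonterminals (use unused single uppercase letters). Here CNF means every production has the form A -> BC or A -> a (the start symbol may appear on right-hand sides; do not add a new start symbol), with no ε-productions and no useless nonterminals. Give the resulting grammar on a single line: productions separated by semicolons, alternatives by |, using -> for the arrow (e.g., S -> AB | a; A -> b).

Nullable: {R}; after ε-elimination: S -> g | TS; R -> eT | ej | SSS; T -> g | j | gR.
No unit productions to eliminate.
TERM: introduce A -> e, C -> g, B -> j and substitute in every rule of length ≥2.
BIN: R -> SSS becomes R -> SD, D -> SS.

S -> g | TS; A -> e; B -> j; C -> g; D -> SS; R -> AB | AT | SD; T -> g | j | CR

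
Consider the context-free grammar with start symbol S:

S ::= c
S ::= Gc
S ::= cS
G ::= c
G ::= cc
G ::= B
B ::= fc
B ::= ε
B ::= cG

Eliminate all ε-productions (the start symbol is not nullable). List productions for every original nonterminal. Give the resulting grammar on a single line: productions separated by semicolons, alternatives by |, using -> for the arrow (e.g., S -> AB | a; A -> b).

S -> c | Gc | cS; B -> c | cG | fc; G -> B | c | cc

Nullable set: {B, G}.
S -> Gc: G nullable, giving Gc | c.
Drop B -> ε.
B -> cG: G nullable, giving c | cG.
G -> B: B nullable, giving B.
Unchanged (no nullable symbols): S -> c; S -> cS; B -> fc; G -> c; G -> cc.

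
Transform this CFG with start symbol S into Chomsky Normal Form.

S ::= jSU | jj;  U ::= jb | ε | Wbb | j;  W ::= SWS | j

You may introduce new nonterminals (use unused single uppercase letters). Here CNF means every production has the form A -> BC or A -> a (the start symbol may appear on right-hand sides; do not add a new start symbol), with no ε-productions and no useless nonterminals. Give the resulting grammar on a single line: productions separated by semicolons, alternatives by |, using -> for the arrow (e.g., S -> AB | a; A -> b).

Nullable: {U}; after ε-elimination: S -> jS | jj | jSU; U -> j | jb | Wbb; W -> j | SWS.
No unit productions to eliminate.
TERM: introduce B -> b, A -> j and substitute in every rule of length ≥2.
BIN: S -> ASU becomes S -> AC, C -> SU; U -> WBB becomes U -> WD, D -> BB; W -> SWS becomes W -> SE, E -> WS.

S -> AA | AC | AS; A -> j; B -> b; C -> SU; D -> BB; E -> WS; U -> j | AB | WD; W -> j | SE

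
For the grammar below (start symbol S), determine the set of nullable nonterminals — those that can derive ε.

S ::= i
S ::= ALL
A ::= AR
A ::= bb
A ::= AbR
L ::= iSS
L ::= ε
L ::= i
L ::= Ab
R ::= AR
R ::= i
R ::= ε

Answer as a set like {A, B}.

Directly nullable (have an ε-rule): {L, R}.
Not nullable: A, S — each has a terminal in every rule's right-hand side or depends on a non-nullable symbol.

{L, R}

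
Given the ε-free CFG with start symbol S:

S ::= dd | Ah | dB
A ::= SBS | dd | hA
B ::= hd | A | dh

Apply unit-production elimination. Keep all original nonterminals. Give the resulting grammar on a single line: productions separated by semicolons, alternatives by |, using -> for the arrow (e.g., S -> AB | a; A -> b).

Unit productions: B->A.
Unit pairs (A ⇒* B via units): (B,A).
S: inherits non-unit rules of {S} → Ah | dB | dd.
A: inherits non-unit rules of {A} → SBS | dd | hA.
B: inherits non-unit rules of {A, B} → SBS | dd | dh | hA | hd.

S -> Ah | dB | dd; A -> dd | hA | SBS; B -> dd | dh | hA | hd | SBS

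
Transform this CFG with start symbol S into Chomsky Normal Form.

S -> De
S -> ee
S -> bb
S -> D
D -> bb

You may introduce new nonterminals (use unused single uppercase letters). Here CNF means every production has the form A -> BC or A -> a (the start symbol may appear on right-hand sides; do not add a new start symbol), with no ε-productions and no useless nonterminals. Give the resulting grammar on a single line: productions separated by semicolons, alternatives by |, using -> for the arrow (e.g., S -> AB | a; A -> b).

S -> AA | BB | DB; A -> b; B -> e; D -> AA

No ε-productions.
After unit-elimination: S -> De | bb | ee; D -> bb.
TERM: introduce A -> b, B -> e and substitute in every rule of length ≥2.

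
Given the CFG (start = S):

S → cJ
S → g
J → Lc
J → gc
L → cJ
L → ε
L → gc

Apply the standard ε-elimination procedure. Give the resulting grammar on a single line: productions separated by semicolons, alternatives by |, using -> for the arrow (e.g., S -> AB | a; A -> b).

Nullable set: {L}.
J -> Lc: L nullable, giving Lc | c.
Drop L -> ε.
Unchanged (no nullable symbols): S -> cJ; S -> g; J -> gc; L -> cJ; L -> gc.

S -> g | cJ; J -> c | Lc | gc; L -> cJ | gc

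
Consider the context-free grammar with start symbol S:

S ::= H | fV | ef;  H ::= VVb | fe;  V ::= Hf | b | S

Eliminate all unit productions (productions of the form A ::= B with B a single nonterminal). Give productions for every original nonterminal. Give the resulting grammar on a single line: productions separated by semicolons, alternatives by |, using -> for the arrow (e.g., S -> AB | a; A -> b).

Unit productions: S->H, V->S.
Unit pairs (A ⇒* B via units): (S,H), (V,H), (V,S).
S: inherits non-unit rules of {H, S} → VVb | ef | fV | fe.
H: inherits non-unit rules of {H} → VVb | fe.
V: inherits non-unit rules of {H, S, V} → Hf | VVb | b | ef | fV | fe.

S -> ef | fV | fe | VVb; H -> fe | VVb; V -> b | Hf | ef | fV | fe | VVb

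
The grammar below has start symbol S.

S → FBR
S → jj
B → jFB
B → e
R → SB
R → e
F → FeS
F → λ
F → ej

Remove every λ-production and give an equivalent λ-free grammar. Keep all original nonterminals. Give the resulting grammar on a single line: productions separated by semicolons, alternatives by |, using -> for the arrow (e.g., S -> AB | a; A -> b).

S -> BR | jj | FBR; B -> e | jB | jFB; F -> eS | ej | FeS; R -> e | SB

Nullable set: {F}.
S -> FBR: F nullable, giving BR | FBR.
B -> jFB: F nullable, giving jB | jFB.
Drop F -> λ.
F -> FeS: F nullable, giving FeS | eS.
Unchanged (no nullable symbols): S -> jj; B -> e; F -> ej; R -> SB; R -> e.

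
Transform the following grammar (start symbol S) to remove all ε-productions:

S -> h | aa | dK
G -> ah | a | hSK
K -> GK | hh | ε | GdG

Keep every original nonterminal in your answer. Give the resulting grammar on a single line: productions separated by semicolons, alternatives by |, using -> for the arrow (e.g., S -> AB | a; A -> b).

S -> d | h | aa | dK; G -> a | ah | hS | hSK; K -> G | GK | hh | GdG

Nullable set: {K}.
S -> dK: K nullable, giving d | dK.
G -> hSK: K nullable, giving hS | hSK.
Drop K -> ε.
K -> GK: K nullable, giving G | GK.
Unchanged (no nullable symbols): S -> aa; S -> h; G -> a; G -> ah; K -> GdG; K -> hh.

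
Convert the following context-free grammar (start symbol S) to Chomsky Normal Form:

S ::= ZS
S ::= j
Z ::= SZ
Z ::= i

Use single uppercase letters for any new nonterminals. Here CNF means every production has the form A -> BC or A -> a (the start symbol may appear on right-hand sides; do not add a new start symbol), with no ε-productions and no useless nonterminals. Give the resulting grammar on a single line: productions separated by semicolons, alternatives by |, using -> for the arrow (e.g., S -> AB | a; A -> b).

S -> j | ZS; Z -> i | SZ

No ε-productions.
No unit productions to eliminate.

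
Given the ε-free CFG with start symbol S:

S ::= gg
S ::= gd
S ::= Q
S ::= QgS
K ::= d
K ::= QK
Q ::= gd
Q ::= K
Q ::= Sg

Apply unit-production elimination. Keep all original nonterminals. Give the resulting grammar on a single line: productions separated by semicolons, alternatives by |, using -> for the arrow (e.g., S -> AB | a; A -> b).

S -> d | QK | Sg | gd | gg | QgS; K -> d | QK; Q -> d | QK | Sg | gd

Unit productions: Q->K, S->Q.
Unit pairs (A ⇒* B via units): (Q,K), (S,K), (S,Q).
S: inherits non-unit rules of {K, Q, S} → QK | QgS | Sg | d | gd | gg.
K: inherits non-unit rules of {K} → QK | d.
Q: inherits non-unit rules of {K, Q} → QK | Sg | d | gd.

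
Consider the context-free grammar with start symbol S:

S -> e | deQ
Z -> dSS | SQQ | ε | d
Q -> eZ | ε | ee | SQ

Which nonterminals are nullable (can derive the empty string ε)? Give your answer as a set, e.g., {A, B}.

Directly nullable (have an ε-rule): {Q, Z}.
Not nullable: S — each has a terminal in every rule's right-hand side or depends on a non-nullable symbol.

{Q, Z}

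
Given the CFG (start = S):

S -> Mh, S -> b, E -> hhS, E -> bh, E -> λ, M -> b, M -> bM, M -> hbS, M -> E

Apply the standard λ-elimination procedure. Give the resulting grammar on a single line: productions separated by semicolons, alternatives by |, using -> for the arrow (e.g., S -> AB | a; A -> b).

Nullable set: {E, M}.
S -> Mh: M nullable, giving Mh | h.
Drop E -> λ.
M -> E: E nullable, giving E.
M -> bM: M nullable, giving b | bM.
Unchanged (no nullable symbols): S -> b; E -> bh; E -> hhS; M -> b; M -> hbS.

S -> b | h | Mh; E -> bh | hhS; M -> E | b | bM | hbS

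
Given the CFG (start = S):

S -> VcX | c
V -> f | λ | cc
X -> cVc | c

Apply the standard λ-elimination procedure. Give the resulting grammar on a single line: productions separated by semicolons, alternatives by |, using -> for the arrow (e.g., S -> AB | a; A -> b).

S -> c | cX | VcX; V -> f | cc; X -> c | cc | cVc

Nullable set: {V}.
S -> VcX: V nullable, giving VcX | cX.
Drop V -> λ.
X -> cVc: V nullable, giving cVc | cc.
Unchanged (no nullable symbols): S -> c; V -> cc; V -> f; X -> c.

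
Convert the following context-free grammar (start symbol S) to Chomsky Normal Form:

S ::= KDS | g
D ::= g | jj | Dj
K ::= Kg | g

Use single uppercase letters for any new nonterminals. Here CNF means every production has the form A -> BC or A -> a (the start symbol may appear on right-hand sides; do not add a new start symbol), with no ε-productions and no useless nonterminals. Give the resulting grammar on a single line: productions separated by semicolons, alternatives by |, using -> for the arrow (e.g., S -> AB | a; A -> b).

S -> g | KC; A -> j; B -> g; C -> DS; D -> g | AA | DA; K -> g | KB

No ε-productions.
No unit productions to eliminate.
TERM: introduce B -> g, A -> j and substitute in every rule of length ≥2.
BIN: S -> KDS becomes S -> KC, C -> DS.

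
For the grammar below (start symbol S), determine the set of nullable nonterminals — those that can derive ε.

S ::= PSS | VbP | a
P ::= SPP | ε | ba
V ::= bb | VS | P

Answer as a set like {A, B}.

{P, V}

Directly nullable (have an ε-rule): {P}.
V is nullable via V -> P (every symbol on the right is already known nullable).
Not nullable: S — each has a terminal in every rule's right-hand side or depends on a non-nullable symbol.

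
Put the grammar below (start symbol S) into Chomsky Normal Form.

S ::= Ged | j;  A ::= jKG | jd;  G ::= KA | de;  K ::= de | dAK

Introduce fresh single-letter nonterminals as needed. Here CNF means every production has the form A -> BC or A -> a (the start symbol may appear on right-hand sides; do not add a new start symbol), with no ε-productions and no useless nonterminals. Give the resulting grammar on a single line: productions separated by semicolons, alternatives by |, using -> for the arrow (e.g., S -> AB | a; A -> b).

No ε-productions.
No unit productions to eliminate.
TERM: introduce C -> d, D -> e, B -> j and substitute in every rule of length ≥2.
BIN: A -> BKG becomes A -> BE, E -> KG; K -> CAK becomes K -> CF, F -> AK; S -> GDC becomes S -> GH, H -> DC.

S -> j | GH; A -> BC | BE; B -> j; C -> d; D -> e; E -> KG; F -> AK; G -> CD | KA; H -> DC; K -> CD | CF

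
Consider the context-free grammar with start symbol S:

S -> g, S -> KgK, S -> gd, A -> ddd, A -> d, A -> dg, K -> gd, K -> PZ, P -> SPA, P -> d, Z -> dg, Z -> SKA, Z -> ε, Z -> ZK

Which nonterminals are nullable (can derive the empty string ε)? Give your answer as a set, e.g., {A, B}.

{Z}

Directly nullable (have an ε-rule): {Z}.
Not nullable: A, K, P, S — each has a terminal in every rule's right-hand side or depends on a non-nullable symbol.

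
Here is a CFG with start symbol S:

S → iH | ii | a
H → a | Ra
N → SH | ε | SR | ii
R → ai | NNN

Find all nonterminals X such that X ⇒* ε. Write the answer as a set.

Directly nullable (have an ε-rule): {N}.
R is nullable via R -> NNN (every symbol on the right is already known nullable).
Not nullable: H, S — each has a terminal in every rule's right-hand side or depends on a non-nullable symbol.

{N, R}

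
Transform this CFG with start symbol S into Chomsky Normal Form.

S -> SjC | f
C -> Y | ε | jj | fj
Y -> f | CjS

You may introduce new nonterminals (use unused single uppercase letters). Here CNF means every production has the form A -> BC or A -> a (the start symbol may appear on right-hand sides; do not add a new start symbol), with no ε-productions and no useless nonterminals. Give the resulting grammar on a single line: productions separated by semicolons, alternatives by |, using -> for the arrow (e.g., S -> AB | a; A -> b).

S -> f | SA | SE; A -> j; B -> f; C -> f | AA | AS | BA | CD; D -> AS; E -> AC

Nullable: {C}; after ε-elimination: S -> f | Sj | SjC; C -> Y | fj | jj; Y -> f | jS | CjS.
After unit-elimination: S -> f | Sj | SjC; C -> f | fj | jS | jj | CjS; Y -> f | jS | CjS.
TERM: introduce B -> f, A -> j and substitute in every rule of length ≥2.
BIN: C -> CAS becomes C -> CD, D -> AS; S -> SAC becomes S -> SE, E -> AC; Y -> CAS becomes Y -> CF, F -> AS.
Drop unreachable/unproductive: Y.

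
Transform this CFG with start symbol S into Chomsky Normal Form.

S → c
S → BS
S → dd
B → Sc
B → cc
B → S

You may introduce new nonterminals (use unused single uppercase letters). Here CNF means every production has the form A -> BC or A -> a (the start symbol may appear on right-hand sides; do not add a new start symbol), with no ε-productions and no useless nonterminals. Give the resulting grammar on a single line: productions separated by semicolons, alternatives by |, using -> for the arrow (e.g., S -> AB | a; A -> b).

S -> c | BS | CC; A -> c; B -> c | AA | BS | CC | SA; C -> d

No ε-productions.
After unit-elimination: S -> c | BS | dd; B -> c | BS | Sc | cc | dd.
TERM: introduce A -> c, C -> d and substitute in every rule of length ≥2.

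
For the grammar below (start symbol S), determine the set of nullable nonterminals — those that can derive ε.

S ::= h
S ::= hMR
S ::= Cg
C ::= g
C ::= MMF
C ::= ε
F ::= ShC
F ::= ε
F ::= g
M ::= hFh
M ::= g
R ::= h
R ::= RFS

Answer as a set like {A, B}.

Directly nullable (have an ε-rule): {C, F}.
Not nullable: M, R, S — each has a terminal in every rule's right-hand side or depends on a non-nullable symbol.

{C, F}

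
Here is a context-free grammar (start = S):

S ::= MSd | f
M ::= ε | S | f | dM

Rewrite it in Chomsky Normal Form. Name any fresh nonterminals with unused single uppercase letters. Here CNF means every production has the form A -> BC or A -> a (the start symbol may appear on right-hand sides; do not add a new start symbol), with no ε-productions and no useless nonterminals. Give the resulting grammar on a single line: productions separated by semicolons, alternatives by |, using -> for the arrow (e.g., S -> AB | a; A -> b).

Nullable: {M}; after ε-elimination: S -> f | Sd | MSd; M -> S | d | f | dM.
After unit-elimination: S -> f | Sd | MSd; M -> d | f | Sd | dM | MSd.
TERM: introduce A -> d and substitute in every rule of length ≥2.
BIN: M -> MSA becomes M -> MB, B -> SA; S -> MSA becomes S -> MC, C -> SA.

S -> f | MC | SA; A -> d; B -> SA; C -> SA; M -> d | f | AM | MB | SA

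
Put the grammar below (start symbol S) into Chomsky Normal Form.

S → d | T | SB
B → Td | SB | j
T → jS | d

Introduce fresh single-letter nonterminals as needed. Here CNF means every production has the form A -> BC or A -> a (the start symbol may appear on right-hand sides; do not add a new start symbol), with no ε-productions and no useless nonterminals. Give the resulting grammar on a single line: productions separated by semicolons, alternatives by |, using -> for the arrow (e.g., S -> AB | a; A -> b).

S -> d | CS | SB; A -> d; B -> j | SB | TA; C -> j; T -> d | CS

No ε-productions.
After unit-elimination: S -> d | SB | jS; B -> j | SB | Td; T -> d | jS.
TERM: introduce A -> d, C -> j and substitute in every rule of length ≥2.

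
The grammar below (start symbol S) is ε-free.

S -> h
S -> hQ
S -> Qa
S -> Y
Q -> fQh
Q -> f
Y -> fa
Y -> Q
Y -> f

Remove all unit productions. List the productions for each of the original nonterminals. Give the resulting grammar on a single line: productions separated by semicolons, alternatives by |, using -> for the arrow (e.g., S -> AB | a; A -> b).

Unit productions: S->Y, Y->Q.
Unit pairs (A ⇒* B via units): (S,Q), (S,Y), (Y,Q).
S: inherits non-unit rules of {Q, S, Y} → Qa | f | fQh | fa | h | hQ.
Q: inherits non-unit rules of {Q} → f | fQh.
Y: inherits non-unit rules of {Q, Y} → f | fQh | fa.

S -> f | h | Qa | fa | hQ | fQh; Q -> f | fQh; Y -> f | fa | fQh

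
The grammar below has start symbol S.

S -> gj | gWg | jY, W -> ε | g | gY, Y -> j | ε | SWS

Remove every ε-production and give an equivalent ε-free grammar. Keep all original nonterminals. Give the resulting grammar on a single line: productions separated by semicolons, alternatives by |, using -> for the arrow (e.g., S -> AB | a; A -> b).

S -> j | gg | gj | jY | gWg; W -> g | gY; Y -> j | SS | SWS

Nullable set: {W, Y}.
S -> gWg: W nullable, giving gWg | gg.
S -> jY: Y nullable, giving j | jY.
Drop W -> ε.
W -> gY: Y nullable, giving g | gY.
Drop Y -> ε.
Y -> SWS: W nullable, giving SS | SWS.
Unchanged (no nullable symbols): S -> gj; W -> g; Y -> j.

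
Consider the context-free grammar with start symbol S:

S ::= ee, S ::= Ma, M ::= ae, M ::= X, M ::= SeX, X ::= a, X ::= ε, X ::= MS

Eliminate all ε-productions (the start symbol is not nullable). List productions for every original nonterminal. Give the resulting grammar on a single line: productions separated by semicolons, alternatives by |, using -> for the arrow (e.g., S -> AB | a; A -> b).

S -> a | Ma | ee; M -> X | Se | ae | SeX; X -> S | a | MS

Nullable set: {M, X}.
S -> Ma: M nullable, giving Ma | a.
M -> SeX: X nullable, giving Se | SeX.
M -> X: X nullable, giving X.
Drop X -> ε.
X -> MS: M nullable, giving MS | S.
Unchanged (no nullable symbols): S -> ee; M -> ae; X -> a.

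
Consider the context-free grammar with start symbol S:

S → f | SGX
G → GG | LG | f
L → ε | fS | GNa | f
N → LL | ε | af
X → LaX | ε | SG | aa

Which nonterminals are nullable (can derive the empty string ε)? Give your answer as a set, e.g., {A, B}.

{L, N, X}

Directly nullable (have an ε-rule): {L, N, X}.
Not nullable: G, S — each has a terminal in every rule's right-hand side or depends on a non-nullable symbol.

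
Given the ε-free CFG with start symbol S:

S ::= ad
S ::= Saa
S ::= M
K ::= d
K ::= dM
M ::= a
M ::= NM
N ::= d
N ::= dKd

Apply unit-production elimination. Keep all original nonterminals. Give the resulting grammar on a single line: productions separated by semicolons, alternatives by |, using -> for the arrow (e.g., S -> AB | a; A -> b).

S -> a | NM | ad | Saa; K -> d | dM; M -> a | NM; N -> d | dKd

Unit productions: S->M.
Unit pairs (A ⇒* B via units): (S,M).
S: inherits non-unit rules of {M, S} → NM | Saa | a | ad.
K: inherits non-unit rules of {K} → d | dM.
M: inherits non-unit rules of {M} → NM | a.
N: inherits non-unit rules of {N} → d | dKd.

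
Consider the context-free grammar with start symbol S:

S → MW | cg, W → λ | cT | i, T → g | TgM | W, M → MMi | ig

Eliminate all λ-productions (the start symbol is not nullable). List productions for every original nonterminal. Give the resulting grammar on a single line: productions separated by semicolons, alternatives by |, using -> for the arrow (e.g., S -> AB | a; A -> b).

Nullable set: {T, W}.
S -> MW: W nullable, giving M | MW.
T -> TgM: T nullable, giving TgM | gM.
T -> W: W nullable, giving W.
Drop W -> λ.
W -> cT: T nullable, giving c | cT.
Unchanged (no nullable symbols): S -> cg; M -> MMi; M -> ig; T -> g; W -> i.

S -> M | MW | cg; M -> ig | MMi; T -> W | g | gM | TgM; W -> c | i | cT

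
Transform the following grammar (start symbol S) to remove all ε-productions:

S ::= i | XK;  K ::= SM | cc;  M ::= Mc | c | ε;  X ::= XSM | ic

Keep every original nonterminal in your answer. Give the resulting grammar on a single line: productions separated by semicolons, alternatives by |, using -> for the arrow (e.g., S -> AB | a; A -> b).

Nullable set: {M}.
K -> SM: M nullable, giving S | SM.
Drop M -> ε.
M -> Mc: M nullable, giving Mc | c.
X -> XSM: M nullable, giving XS | XSM.
Unchanged (no nullable symbols): S -> XK; S -> i; K -> cc; M -> c; X -> ic.

S -> i | XK; K -> S | SM | cc; M -> c | Mc; X -> XS | ic | XSM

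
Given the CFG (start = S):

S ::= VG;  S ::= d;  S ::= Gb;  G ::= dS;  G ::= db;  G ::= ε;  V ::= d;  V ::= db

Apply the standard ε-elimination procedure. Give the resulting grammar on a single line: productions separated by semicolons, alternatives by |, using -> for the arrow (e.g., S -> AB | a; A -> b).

S -> V | b | d | Gb | VG; G -> dS | db; V -> d | db

Nullable set: {G}.
S -> Gb: G nullable, giving Gb | b.
S -> VG: G nullable, giving V | VG.
Drop G -> ε.
Unchanged (no nullable symbols): S -> d; G -> dS; G -> db; V -> d; V -> db.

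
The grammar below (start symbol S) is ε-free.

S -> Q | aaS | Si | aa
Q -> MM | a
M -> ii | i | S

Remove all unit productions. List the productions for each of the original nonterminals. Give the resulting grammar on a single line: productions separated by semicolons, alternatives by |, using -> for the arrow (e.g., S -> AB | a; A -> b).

Unit productions: M->S, S->Q.
Unit pairs (A ⇒* B via units): (M,Q), (M,S), (S,Q).
S: inherits non-unit rules of {Q, S} → MM | Si | a | aa | aaS.
M: inherits non-unit rules of {M, Q, S} → MM | Si | a | aa | aaS | i | ii.
Q: inherits non-unit rules of {Q} → MM | a.

S -> a | MM | Si | aa | aaS; M -> a | i | MM | Si | aa | ii | aaS; Q -> a | MM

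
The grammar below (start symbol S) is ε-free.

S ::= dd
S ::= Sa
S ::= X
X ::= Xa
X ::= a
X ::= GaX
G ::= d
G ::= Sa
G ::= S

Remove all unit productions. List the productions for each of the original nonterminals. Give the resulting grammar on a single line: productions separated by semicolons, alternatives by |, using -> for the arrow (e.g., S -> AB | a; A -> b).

Unit productions: G->S, S->X.
Unit pairs (A ⇒* B via units): (G,S), (G,X), (S,X).
S: inherits non-unit rules of {S, X} → GaX | Sa | Xa | a | dd.
G: inherits non-unit rules of {G, S, X} → GaX | Sa | Xa | a | d | dd.
X: inherits non-unit rules of {X} → GaX | Xa | a.

S -> a | Sa | Xa | dd | GaX; G -> a | d | Sa | Xa | dd | GaX; X -> a | Xa | GaX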